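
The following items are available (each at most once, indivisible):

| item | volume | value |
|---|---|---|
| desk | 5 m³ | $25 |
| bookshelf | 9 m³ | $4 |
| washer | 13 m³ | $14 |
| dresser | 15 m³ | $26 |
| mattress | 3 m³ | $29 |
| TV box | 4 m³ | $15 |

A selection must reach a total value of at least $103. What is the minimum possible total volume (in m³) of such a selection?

40

Subsets with value ≥ 103, sorted by total volume:
- desk+washer+dresser+mattress+TV box: volume 40, value 109
- desk+bookshelf+washer+dresser+mattress+TV box: volume 49, value 113
Minimum volume: 40 m³.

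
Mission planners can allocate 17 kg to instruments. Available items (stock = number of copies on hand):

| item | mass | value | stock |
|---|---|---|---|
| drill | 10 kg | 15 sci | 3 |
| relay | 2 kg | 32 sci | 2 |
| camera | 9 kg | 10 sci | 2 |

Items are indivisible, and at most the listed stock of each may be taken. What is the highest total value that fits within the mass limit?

79 sci

Top feasible selections:
- 1×drill + 2×relay: mass 14, value 79
- 2×relay + 1×camera: mass 13, value 74
- 2×relay: mass 4, value 64
Best: 79 sci.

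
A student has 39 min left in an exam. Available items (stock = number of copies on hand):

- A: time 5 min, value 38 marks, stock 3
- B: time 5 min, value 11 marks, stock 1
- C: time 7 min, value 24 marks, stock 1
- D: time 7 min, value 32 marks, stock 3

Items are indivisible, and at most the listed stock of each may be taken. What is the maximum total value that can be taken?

Top feasible selections:
- 3×A + 3×D: time 36, value 210
- 3×A + 1×C + 2×D: time 36, value 202
Best: 210 marks.

210 marks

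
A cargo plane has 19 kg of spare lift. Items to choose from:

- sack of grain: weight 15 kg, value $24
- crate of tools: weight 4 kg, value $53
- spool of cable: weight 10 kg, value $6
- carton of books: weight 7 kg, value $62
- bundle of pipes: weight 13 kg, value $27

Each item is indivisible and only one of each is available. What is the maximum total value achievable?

This is a 0/1 knapsack; check combinations near the capacity.
- crate of tools+carton of books: weight 4+7=11, value 53+62=115
- crate of tools+bundle of pipes: weight 4+13=17, value 53+27=80
- sack of grain+crate of tools: weight 15+4=19, value 24+53=77
- spool of cable+carton of books: weight 10+7=17, value 6+62=68
- carton of books: weight 7, value 62
Best: $115.

$115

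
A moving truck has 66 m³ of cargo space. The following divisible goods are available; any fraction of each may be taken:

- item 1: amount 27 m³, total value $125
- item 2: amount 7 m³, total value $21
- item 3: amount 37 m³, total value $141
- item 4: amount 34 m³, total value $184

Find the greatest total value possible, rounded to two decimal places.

Take in order of value per unit:
- item 4 (184/34 per unit): all 34 → value 184, running total 184.00
- item 1 (125/27 per unit): all 27 → value 125, running total 309.00
- item 3 (141/37 per unit): 5 of 37 → value 5×141/37 = 19.0541, running total 328.05
Total 328.05.

328.05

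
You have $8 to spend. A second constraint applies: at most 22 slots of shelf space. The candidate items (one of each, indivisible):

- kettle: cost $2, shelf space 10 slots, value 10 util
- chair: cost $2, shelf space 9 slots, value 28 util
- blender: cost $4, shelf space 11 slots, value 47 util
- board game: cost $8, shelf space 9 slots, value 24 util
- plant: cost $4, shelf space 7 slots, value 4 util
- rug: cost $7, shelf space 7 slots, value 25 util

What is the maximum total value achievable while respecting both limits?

Feasible sets respecting both limits:
- chair+blender: cost 6, shelf space 20, value 75
- kettle+blender: cost 6, shelf space 21, value 57
- blender+plant: cost 8, shelf space 18, value 51
Best: 75 util.

75 util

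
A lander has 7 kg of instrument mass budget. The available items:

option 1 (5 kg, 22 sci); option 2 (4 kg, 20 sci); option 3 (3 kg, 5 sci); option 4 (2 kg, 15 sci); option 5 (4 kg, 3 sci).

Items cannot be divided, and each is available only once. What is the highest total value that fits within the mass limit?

Check high-value combinations within 7 kg:
- option 1+option 4: mass 5+2=7, value 22+15=37
- option 2+option 4: mass 4+2=6, value 20+15=35
- option 2+option 3: mass 4+3=7, value 20+5=25
- option 1: mass 5, value 22
- option 2: mass 4, value 20
Best: 37 sci.

37 sci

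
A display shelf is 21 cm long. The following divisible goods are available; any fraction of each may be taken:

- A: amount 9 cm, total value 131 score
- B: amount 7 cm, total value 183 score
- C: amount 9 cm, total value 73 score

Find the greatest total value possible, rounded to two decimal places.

354.56

Take in order of value per unit:
- B (183/7 per unit): all 7 → value 183, running total 183.00
- A (131/9 per unit): all 9 → value 131, running total 314.00
- C (73/9 per unit): 5 of 9 → value 5×73/9 = 40.5556, running total 354.56
Total 354.56.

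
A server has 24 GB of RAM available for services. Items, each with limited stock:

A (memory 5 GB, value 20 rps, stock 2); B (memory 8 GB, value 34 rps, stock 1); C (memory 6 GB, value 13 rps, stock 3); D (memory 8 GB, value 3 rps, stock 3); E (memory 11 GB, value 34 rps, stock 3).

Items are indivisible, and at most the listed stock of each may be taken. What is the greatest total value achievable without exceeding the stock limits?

Best selections within memory 24 and stock limits:
- 1×A + 1×B + 1×E: memory 24, value 88
- 2×A + 1×B + 1×C: memory 24, value 87
Best: 88 rps.

88 rps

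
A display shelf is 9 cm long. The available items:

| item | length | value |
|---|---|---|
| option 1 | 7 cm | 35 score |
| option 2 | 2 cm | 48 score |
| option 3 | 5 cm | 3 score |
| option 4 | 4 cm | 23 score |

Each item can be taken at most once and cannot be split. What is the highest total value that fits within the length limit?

Check high-value combinations within 9 cm:
- option 1+option 2: length 7+2=9, value 35+48=83
- option 2+option 4: length 2+4=6, value 48+23=71
- option 2+option 3: length 2+5=7, value 48+3=51
Best: 83 score.

83 score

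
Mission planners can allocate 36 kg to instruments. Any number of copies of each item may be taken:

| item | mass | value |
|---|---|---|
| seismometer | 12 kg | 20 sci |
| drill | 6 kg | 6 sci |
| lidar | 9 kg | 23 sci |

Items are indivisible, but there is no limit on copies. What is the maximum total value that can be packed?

Best value-per-unit is lidar at 23/9, and filling with it alone uses mass 4×9=36. No mix of the others beats 4×23 = 92.

92 sci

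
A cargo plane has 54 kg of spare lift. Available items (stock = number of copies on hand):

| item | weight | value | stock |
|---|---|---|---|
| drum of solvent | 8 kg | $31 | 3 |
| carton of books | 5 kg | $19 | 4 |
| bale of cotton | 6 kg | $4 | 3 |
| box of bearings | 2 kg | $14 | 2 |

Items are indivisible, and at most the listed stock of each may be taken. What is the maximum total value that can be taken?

Top feasible selections:
- 3×drum of solvent + 4×carton of books + 1×bale of cotton + 2×box of bearings: weight 54, value 201
- 3×drum of solvent + 4×carton of books + 2×box of bearings: weight 48, value 197
Best: $201.

$201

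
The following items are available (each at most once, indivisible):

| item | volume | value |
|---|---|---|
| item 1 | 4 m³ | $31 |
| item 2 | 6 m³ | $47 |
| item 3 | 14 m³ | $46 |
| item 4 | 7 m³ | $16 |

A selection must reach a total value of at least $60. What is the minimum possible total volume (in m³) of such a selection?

Subsets with value ≥ 60, sorted by total volume:
- item 1+item 2: volume 10, value 78
- item 2+item 4: volume 13, value 63
- item 1+item 2+item 4: volume 17, value 94
Minimum volume: 10 m³.

10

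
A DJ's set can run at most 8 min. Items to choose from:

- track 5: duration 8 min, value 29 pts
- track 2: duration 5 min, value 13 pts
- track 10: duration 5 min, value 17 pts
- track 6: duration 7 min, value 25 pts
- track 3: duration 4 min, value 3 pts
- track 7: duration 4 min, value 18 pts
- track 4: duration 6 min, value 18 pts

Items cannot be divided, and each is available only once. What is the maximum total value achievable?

Check high-value combinations within 8 min:
- track 5: duration 8, value 29
- track 6: duration 7, value 25
- track 3+track 7: duration 4+4=8, value 3+18=21
Best: 29 pts.

29 pts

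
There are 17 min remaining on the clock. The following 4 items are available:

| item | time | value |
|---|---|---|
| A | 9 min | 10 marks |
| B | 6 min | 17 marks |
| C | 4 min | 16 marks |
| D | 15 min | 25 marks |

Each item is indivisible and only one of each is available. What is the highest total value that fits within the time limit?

33 marks

Check high-value combinations within 17 min:
- B+C: time 6+4=10, value 17+16=33
- A+B: time 9+6=15, value 10+17=27
- A+C: time 9+4=13, value 10+16=26
- D: time 15, value 25
- B: time 6, value 17
Best: 33 marks.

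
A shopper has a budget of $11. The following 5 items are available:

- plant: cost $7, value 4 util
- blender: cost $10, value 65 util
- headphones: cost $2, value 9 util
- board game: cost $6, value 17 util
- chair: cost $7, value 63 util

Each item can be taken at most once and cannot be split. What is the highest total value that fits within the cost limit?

This is a 0/1 knapsack; check combinations near the capacity.
- headphones+chair: cost 2+7=9, value 9+63=72
- blender: cost 10, value 65
- chair: cost 7, value 63
- headphones+board game: cost 2+6=8, value 9+17=26
Best: 72 util.

72 util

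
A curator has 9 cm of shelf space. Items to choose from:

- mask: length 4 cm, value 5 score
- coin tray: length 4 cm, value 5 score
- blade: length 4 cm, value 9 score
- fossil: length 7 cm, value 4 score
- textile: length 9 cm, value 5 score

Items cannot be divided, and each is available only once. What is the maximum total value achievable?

Check high-value combinations within 9 cm:
- mask+blade: length 4+4=8, value 5+9=14
- coin tray+blade: length 4+4=8, value 5+9=14
- mask+coin tray: length 4+4=8, value 5+5=10
- blade: length 4, value 9
Best: 14 score.

14 score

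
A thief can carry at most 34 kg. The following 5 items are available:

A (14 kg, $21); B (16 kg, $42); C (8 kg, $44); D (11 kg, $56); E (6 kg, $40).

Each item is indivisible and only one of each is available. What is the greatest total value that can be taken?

Check high-value combinations within 34 kg:
- C+D+E: weight 8+11+6=25, value 44+56+40=140
- B+D+E: weight 16+11+6=33, value 42+56+40=138
- B+C+E: weight 16+8+6=30, value 42+44+40=126
Best: $140.

$140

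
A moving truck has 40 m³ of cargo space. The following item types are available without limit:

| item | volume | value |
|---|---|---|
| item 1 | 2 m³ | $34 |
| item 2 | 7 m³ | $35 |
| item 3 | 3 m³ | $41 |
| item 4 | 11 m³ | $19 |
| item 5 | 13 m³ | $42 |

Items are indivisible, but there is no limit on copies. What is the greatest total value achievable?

$680

Best value-per-unit is item 1 at 34/2, and filling with it alone uses volume 20×2=40. No mix of the others beats 20×34 = 680.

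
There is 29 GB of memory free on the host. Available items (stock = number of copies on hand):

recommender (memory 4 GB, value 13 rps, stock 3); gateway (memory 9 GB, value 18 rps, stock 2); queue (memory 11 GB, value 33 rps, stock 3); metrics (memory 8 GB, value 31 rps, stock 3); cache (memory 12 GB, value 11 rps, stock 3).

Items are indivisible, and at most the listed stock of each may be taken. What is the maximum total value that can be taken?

Top feasible selections:
- 1×recommender + 3×metrics: memory 28, value 106
- 3×recommender + 2×metrics: memory 28, value 101
- 1×queue + 2×metrics: memory 27, value 95
Best: 106 rps.

106 rps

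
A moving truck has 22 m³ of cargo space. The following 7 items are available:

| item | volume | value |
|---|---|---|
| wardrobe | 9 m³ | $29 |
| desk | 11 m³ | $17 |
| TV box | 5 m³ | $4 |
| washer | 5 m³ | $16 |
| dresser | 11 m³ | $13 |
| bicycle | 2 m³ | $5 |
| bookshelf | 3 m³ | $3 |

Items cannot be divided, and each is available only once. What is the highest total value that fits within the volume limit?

Check high-value combinations within 22 m³:
- wardrobe+TV box+washer+bicycle: volume 9+5+5+2=21, value 29+4+16+5=54
- wardrobe+washer+bicycle+bookshelf: volume 9+5+2+3=19, value 29+16+5+3=53
- wardrobe+TV box+washer+bookshelf: volume 9+5+5+3=22, value 29+4+16+3=52
Best: $54.

$54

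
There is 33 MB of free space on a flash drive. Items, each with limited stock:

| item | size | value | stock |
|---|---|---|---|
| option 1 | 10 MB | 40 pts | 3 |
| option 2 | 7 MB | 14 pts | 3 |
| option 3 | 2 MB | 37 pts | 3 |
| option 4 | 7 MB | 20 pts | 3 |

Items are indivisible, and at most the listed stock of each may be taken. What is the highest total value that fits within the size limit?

Best selections within size 33 and stock limits:
- 2×option 1 + 3×option 3 + 1×option 4: size 33, value 211
- 2×option 1 + 1×option 2 + 3×option 3: size 33, value 205
- 2×option 1 + 3×option 3: size 26, value 191
Best: 211 pts.

211 pts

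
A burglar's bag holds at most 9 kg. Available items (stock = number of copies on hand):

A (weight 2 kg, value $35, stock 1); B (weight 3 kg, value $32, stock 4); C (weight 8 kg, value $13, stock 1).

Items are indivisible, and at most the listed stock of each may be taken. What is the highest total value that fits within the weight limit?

Top feasible selections:
- 1×A + 2×B: weight 8, value 99
- 3×B: weight 9, value 96
- 1×A + 1×B: weight 5, value 67
- 2×B: weight 6, value 64
Best: $99.

$99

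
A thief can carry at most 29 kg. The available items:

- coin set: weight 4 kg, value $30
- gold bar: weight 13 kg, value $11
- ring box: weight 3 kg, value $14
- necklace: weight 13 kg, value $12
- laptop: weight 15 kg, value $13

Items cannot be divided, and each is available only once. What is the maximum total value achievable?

$57

Check high-value combinations within 29 kg:
- coin set+ring box+laptop: weight 4+3+15=22, value 30+14+13=57
- coin set+ring box+necklace: weight 4+3+13=20, value 30+14+12=56
- coin set+gold bar+ring box: weight 4+13+3=20, value 30+11+14=55
- coin set+ring box: weight 4+3=7, value 30+14=44
- coin set+laptop: weight 4+15=19, value 30+13=43
Best: $57.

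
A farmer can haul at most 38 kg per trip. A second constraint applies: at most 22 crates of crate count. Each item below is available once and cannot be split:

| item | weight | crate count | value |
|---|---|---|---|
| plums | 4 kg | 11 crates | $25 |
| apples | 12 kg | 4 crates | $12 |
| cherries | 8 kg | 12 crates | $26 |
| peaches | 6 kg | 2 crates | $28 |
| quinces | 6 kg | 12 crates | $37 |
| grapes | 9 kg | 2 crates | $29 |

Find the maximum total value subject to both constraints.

Feasible sets respecting both limits:
- apples+peaches+quinces+grapes: weight 33, crate count 20, value 106
- apples+cherries+peaches+grapes: weight 35, crate count 20, value 95
- plums+apples+peaches+grapes: weight 31, crate count 19, value 94
Best: $106.

$106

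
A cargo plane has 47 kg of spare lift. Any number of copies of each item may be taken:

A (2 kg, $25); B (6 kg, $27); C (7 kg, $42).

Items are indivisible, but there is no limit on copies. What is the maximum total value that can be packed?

Best value-per-unit is A at 25/2, and filling with it alone uses weight 23×2=46. No mix of the others beats 23×25 = 575.

$575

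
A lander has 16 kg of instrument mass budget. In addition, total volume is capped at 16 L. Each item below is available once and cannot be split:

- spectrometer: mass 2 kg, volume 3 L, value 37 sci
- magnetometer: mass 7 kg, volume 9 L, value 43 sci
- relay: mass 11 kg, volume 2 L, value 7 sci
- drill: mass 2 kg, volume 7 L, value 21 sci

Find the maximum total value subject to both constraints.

80 sci

Feasible sets respecting both limits:
- spectrometer+magnetometer: mass 9, volume 12, value 80
- spectrometer+relay+drill: mass 15, volume 12, value 65
- magnetometer+drill: mass 9, volume 16, value 64
Best: 80 sci.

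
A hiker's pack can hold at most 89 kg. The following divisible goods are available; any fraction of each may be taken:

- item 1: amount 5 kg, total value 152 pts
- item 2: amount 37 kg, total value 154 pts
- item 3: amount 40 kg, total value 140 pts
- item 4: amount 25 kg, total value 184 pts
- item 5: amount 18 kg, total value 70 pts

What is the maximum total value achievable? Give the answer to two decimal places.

574.00

Take in order of value per unit:
- item 1 (152/5 per unit): all 5 → value 152, running total 152.00
- item 4 (184/25 per unit): all 25 → value 184, running total 336.00
- item 2 (154/37 per unit): all 37 → value 154, running total 490.00
- item 5 (70/18 per unit): all 18 → value 70, running total 560.00
- item 3 (140/40 per unit): 4 of 40 → value 4×140/40 = 14.0000, running total 574.00
Total 574.00.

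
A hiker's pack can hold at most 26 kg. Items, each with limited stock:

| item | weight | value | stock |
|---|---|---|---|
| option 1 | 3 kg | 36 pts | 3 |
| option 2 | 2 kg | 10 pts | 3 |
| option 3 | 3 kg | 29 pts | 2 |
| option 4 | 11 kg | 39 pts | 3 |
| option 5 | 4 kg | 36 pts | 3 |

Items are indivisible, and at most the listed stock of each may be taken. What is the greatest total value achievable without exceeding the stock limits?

255 pts

Best selections within weight 26 and stock limits:
- 3×option 1 + 1×option 2 + 1×option 3 + 3×option 5: weight 26, value 255
- 3×option 1 + 1×option 2 + 2×option 3 + 2×option 5: weight 25, value 248
- 2×option 1 + 1×option 2 + 2×option 3 + 3×option 5: weight 26, value 248
- 3×option 1 + 1×option 3 + 3×option 5: weight 24, value 245
Best: 255 pts.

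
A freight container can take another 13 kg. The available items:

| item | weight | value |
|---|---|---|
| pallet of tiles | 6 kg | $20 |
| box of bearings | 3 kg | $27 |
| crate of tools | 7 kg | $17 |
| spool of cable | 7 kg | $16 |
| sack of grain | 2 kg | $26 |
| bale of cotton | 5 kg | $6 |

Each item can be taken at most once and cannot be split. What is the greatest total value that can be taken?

$73

Check high-value combinations within 13 kg:
- pallet of tiles+box of bearings+sack of grain: weight 6+3+2=11, value 20+27+26=73
- box of bearings+crate of tools+sack of grain: weight 3+7+2=12, value 27+17+26=70
- box of bearings+spool of cable+sack of grain: weight 3+7+2=12, value 27+16+26=69
- box of bearings+sack of grain+bale of cotton: weight 3+2+5=10, value 27+26+6=59
- box of bearings+sack of grain: weight 3+2=5, value 27+26=53
Best: $73.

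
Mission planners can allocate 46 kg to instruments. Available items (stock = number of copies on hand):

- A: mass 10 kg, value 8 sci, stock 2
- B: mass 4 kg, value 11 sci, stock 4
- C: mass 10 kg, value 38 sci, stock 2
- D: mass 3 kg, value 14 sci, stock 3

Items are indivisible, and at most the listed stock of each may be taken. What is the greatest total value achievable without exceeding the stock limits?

162 sci

Best selections within mass 46 and stock limits:
- 4×B + 2×C + 3×D: mass 45, value 162
- 3×B + 2×C + 3×D: mass 41, value 151
Best: 162 sci.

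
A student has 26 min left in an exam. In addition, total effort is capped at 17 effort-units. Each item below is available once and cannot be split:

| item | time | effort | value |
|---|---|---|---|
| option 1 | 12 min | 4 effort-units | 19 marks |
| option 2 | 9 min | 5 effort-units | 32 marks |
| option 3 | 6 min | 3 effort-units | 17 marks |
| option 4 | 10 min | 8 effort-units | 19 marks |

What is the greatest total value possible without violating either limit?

Feasible sets respecting both limits:
- option 2+option 3+option 4: time 25, effort 16, value 68
- option 1+option 2: time 21, effort 9, value 51
- option 2+option 4: time 19, effort 13, value 51
- option 2+option 3: time 15, effort 8, value 49
Best: 68 marks.

68 marks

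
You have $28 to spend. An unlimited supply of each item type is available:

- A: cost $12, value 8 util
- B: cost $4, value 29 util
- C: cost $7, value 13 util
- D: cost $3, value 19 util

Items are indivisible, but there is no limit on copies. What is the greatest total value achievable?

203 util

Best value-per-unit is B at 29/4, and filling with it alone uses cost 7×4=28. No mix of the others beats 7×29 = 203.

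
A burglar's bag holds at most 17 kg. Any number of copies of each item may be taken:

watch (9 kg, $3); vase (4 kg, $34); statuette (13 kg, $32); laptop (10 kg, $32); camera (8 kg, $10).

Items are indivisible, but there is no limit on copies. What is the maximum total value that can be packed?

Best value-per-unit is vase at 34/4, and filling with it alone uses weight 4×4=16. No mix of the others beats 4×34 = 136.

$136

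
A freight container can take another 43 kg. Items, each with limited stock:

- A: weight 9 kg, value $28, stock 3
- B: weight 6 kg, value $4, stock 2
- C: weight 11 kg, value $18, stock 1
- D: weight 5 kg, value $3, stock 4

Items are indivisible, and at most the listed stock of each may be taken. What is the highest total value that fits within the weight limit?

Top feasible selections:
- 3×A + 1×C + 1×D: weight 43, value 105
- 3×A + 1×C: weight 38, value 102
Best: $105.

$105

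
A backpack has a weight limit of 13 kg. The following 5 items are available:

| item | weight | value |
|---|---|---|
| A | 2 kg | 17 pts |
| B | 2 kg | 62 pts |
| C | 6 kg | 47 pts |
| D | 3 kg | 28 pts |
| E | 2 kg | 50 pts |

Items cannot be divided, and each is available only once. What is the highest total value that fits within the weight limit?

Check high-value combinations within 13 kg:
- B+C+D+E: weight 2+6+3+2=13, value 62+47+28+50=187
- A+B+C+E: weight 2+2+6+2=12, value 17+62+47+50=176
- B+C+E: weight 2+6+2=10, value 62+47+50=159
- A+B+D+E: weight 2+2+3+2=9, value 17+62+28+50=157
Best: 187 pts.

187 pts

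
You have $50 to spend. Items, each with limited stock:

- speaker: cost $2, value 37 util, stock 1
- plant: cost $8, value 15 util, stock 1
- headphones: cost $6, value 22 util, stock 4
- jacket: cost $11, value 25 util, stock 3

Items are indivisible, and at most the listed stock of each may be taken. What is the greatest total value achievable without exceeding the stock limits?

Top feasible selections:
- 1×speaker + 4×headphones + 2×jacket: cost 48, value 175
- 1×speaker + 1×plant + 3×headphones + 2×jacket: cost 50, value 168
- 1×speaker + 1×plant + 4×headphones + 1×jacket: cost 45, value 165
Best: 175 util.

175 util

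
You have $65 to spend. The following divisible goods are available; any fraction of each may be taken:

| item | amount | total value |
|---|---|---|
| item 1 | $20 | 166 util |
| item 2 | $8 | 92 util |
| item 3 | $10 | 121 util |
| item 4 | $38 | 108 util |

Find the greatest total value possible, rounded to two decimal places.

Take in order of value per unit:
- item 3 (121/10 per unit): all 10 → value 121, running total 121.00
- item 2 (92/8 per unit): all 8 → value 92, running total 213.00
- item 1 (166/20 per unit): all 20 → value 166, running total 379.00
- item 4 (108/38 per unit): 27 of 38 → value 27×108/38 = 76.7368, running total 455.74
Total 455.74.

455.74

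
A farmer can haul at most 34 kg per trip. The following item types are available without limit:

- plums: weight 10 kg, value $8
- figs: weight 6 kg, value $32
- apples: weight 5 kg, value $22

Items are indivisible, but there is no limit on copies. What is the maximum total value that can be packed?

Best value-per-unit is figs at 32/6; filling with it alone gives 5×32 = 160.
Optimal mix: 4×figs + 2×apples → weight 34, value 172.

$172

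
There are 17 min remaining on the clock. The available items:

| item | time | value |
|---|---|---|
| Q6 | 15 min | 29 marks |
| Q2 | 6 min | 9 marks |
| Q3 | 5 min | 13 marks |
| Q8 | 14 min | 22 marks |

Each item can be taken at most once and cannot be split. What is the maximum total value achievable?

Check high-value combinations within 17 min:
- Q6: time 15, value 29
- Q2+Q3: time 6+5=11, value 9+13=22
- Q8: time 14, value 22
Best: 29 marks.

29 marks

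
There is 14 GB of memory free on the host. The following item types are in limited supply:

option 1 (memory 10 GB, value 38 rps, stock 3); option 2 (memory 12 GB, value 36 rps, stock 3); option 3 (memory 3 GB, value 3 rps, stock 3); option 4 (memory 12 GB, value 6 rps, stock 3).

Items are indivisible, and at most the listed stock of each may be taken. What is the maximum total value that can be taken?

41 rps

Top feasible selections:
- 1×option 1 + 1×option 3: memory 13, value 41
- 1×option 1: memory 10, value 38
- 1×option 2: memory 12, value 36
Best: 41 rps.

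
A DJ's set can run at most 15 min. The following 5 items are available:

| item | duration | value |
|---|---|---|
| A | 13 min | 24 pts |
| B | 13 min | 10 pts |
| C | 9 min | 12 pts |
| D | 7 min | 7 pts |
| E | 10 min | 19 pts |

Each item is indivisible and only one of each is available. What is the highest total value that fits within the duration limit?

24 pts

This is a 0/1 knapsack; check combinations near the capacity.
- A: duration 13, value 24
- E: duration 10, value 19
- C: duration 9, value 12
- B: duration 13, value 10
Best: 24 pts.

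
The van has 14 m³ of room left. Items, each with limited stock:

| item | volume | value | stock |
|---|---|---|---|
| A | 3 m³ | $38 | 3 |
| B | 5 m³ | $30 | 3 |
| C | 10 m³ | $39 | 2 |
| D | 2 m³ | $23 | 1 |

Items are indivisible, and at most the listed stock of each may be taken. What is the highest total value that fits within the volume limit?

Best selections within volume 14 and stock limits:
- 3×A + 1×B: volume 14, value 144
- 3×A + 1×D: volume 11, value 137
Best: $144.

$144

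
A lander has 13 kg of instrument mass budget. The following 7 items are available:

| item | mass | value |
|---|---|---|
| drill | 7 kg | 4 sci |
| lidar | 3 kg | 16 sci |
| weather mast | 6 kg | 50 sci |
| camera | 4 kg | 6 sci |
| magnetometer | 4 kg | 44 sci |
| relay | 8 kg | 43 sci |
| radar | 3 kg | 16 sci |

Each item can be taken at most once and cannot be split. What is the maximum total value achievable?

Check high-value combinations within 13 kg:
- lidar+weather mast+magnetometer: mass 3+6+4=13, value 16+50+44=110
- weather mast+magnetometer+radar: mass 6+4+3=13, value 50+44+16=110
- weather mast+magnetometer: mass 6+4=10, value 50+44=94
- magnetometer+relay: mass 4+8=12, value 44+43=87
Best: 110 sci.

110 sci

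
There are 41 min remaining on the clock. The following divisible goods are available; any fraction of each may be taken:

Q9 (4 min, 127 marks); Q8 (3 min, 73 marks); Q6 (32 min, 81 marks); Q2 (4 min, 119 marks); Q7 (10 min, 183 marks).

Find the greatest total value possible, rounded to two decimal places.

552.63

Take in order of value per unit:
- Q9 (127/4 per unit): all 4 → value 127, running total 127.00
- Q2 (119/4 per unit): all 4 → value 119, running total 246.00
- Q8 (73/3 per unit): all 3 → value 73, running total 319.00
- Q7 (183/10 per unit): all 10 → value 183, running total 502.00
- Q6 (81/32 per unit): 20 of 32 → value 20×81/32 = 50.6250, running total 552.63
Total 552.63.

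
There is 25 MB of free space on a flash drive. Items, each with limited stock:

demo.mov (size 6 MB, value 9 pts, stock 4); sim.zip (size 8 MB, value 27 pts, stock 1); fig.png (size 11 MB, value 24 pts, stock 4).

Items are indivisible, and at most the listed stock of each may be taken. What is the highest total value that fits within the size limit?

60 pts

Best selections within size 25 and stock limits:
- 1×demo.mov + 1×sim.zip + 1×fig.png: size 25, value 60
- 1×sim.zip + 1×fig.png: size 19, value 51
- 2×fig.png: size 22, value 48
Best: 60 pts.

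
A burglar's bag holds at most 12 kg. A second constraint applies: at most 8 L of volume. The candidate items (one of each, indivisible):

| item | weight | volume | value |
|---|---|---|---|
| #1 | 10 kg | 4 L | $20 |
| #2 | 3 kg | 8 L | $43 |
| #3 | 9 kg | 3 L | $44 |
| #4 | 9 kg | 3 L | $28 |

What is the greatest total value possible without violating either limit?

Feasible sets respecting both limits:
- #3: weight 9, volume 3, value 44
- #2: weight 3, volume 8, value 43
- #4: weight 9, volume 3, value 28
Best: $44.

$44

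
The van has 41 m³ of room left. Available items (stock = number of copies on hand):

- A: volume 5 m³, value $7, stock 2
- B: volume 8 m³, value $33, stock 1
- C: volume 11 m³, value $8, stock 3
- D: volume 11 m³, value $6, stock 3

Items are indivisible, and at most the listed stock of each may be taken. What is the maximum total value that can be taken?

$63

Top feasible selections:
- 2×A + 1×B + 2×C: volume 40, value 63
- 2×A + 1×B + 1×C + 1×D: volume 40, value 61
- 2×A + 1×B + 2×D: volume 40, value 59
Best: $63.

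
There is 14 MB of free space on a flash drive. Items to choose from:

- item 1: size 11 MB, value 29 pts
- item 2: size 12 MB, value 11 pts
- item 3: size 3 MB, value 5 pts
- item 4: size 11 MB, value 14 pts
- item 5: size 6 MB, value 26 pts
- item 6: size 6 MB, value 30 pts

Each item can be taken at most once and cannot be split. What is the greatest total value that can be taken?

56 pts

Check high-value combinations within 14 MB:
- item 5+item 6: size 6+6=12, value 26+30=56
- item 3+item 6: size 3+6=9, value 5+30=35
- item 1+item 3: size 11+3=14, value 29+5=34
- item 3+item 5: size 3+6=9, value 5+26=31
Best: 56 pts.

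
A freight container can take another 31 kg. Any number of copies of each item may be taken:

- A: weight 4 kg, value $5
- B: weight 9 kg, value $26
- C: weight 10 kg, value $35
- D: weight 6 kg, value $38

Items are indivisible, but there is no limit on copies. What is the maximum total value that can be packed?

Best value-per-unit is D at 38/6, and filling with it alone uses weight 5×6=30. No mix of the others beats 5×38 = 190.

$190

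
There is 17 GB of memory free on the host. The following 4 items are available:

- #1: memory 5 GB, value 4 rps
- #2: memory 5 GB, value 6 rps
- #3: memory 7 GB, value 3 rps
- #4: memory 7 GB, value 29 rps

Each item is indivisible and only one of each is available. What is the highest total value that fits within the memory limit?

This is a 0/1 knapsack; check combinations near the capacity.
- #1+#2+#4: memory 5+5+7=17, value 4+6+29=39
- #2+#4: memory 5+7=12, value 6+29=35
- #1+#4: memory 5+7=12, value 4+29=33
- #3+#4: memory 7+7=14, value 3+29=32
Best: 39 rps.

39 rps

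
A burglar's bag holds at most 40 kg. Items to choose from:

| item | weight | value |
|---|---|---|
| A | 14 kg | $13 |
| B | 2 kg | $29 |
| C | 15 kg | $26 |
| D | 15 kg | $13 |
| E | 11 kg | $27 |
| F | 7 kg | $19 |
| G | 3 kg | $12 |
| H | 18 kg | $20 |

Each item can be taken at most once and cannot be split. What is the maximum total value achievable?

Check high-value combinations within 40 kg:
- B+C+E+F+G: weight 2+15+11+7+3=38, value 29+26+27+19+12=113
- B+C+E+F: weight 2+15+11+7=35, value 29+26+27+19=101
- A+B+E+F+G: weight 14+2+11+7+3=37, value 13+29+27+19+12=100
- B+D+E+F+G: weight 2+15+11+7+3=38, value 29+13+27+19+12=100
- B+E+F+H: weight 2+11+7+18=38, value 29+27+19+20=95
Best: $113.

$113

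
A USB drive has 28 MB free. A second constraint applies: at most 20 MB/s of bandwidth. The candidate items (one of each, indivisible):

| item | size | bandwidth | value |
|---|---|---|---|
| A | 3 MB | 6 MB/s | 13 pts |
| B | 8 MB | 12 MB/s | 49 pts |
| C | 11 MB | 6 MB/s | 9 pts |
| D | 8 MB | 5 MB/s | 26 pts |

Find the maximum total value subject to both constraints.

Feasible sets respecting both limits:
- B+D: size 16, bandwidth 17, value 75
- A+B: size 11, bandwidth 18, value 62
- B+C: size 19, bandwidth 18, value 58
- B: size 8, bandwidth 12, value 49
Best: 75 pts.

75 pts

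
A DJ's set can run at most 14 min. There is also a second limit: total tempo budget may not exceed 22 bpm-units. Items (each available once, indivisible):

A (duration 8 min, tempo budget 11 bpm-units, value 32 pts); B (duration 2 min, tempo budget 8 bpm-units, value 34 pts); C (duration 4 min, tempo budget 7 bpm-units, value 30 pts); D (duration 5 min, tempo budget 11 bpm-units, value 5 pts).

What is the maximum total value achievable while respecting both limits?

66 pts

Feasible sets respecting both limits:
- A+B: duration 10, tempo budget 19, value 66
- B+C: duration 6, tempo budget 15, value 64
- A+C: duration 12, tempo budget 18, value 62
Best: 66 pts.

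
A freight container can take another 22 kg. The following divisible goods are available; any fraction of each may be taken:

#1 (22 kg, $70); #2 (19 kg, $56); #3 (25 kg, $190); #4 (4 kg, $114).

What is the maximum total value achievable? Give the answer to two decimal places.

250.80

Take in order of value per unit:
- #4 (114/4 per unit): all 4 → value 114, running total 114.00
- #3 (190/25 per unit): 18 of 25 → value 18×190/25 = 136.8000, running total 250.80
Total 250.80.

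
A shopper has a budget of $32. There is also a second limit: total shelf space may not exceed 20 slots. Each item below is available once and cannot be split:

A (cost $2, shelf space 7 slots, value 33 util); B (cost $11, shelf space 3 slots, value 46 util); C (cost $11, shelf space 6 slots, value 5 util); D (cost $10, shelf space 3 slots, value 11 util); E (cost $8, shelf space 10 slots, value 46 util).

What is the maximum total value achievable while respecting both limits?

125 util

Feasible sets respecting both limits:
- A+B+E: cost 21, shelf space 20, value 125
- B+D+E: cost 29, shelf space 16, value 103
- B+C+E: cost 30, shelf space 19, value 97
- B+E: cost 19, shelf space 13, value 92
Best: 125 util.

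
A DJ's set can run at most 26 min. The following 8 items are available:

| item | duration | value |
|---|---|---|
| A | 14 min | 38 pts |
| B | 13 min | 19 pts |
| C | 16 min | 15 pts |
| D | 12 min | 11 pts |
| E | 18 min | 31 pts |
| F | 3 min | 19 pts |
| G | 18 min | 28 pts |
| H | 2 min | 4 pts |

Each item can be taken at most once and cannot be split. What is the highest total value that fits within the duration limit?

Check high-value combinations within 26 min:
- A+F+H: duration 14+3+2=19, value 38+19+4=61
- A+F: duration 14+3=17, value 38+19=57
- E+F+H: duration 18+3+2=23, value 31+19+4=54
Best: 61 pts.

61 pts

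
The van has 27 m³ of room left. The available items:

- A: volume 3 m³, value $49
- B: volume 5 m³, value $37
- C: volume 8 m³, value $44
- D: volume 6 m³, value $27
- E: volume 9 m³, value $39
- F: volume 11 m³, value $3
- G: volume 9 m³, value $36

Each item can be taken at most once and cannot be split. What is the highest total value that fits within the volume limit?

Check high-value combinations within 27 m³:
- A+B+C+E: volume 3+5+8+9=25, value 49+37+44+39=169
- A+B+C+G: volume 3+5+8+9=25, value 49+37+44+36=166
- A+B+E+G: volume 3+5+9+9=26, value 49+37+39+36=161
- A+C+D+E: volume 3+8+6+9=26, value 49+44+27+39=159
- A+B+C+D: volume 3+5+8+6=22, value 49+37+44+27=157
Best: $169.

$169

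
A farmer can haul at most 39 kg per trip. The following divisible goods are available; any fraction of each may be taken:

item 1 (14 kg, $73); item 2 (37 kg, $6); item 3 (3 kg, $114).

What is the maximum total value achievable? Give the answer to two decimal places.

190.57

Take in order of value per unit:
- item 3 (114/3 per unit): all 3 → value 114, running total 114.00
- item 1 (73/14 per unit): all 14 → value 73, running total 187.00
- item 2 (6/37 per unit): 22 of 37 → value 22×6/37 = 3.5676, running total 190.57
Total 190.57.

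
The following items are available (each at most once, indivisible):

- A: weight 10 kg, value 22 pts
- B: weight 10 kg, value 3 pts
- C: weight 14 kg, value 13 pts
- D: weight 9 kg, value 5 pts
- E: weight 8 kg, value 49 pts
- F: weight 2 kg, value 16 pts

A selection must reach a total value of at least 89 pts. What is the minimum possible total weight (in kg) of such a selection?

29

Subsets with value ≥ 89, sorted by total weight:
- A+D+E+F: weight 29, value 92
- A+B+E+F: weight 30, value 90
Minimum weight: 29 kg.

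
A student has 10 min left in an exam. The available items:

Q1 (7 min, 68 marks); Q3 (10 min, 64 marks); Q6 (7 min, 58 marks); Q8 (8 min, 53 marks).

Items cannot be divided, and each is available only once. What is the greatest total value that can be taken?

68 marks

This is a 0/1 knapsack; check combinations near the capacity.
- Q1: time 7, value 68
- Q3: time 10, value 64
- Q6: time 7, value 58
Best: 68 marks.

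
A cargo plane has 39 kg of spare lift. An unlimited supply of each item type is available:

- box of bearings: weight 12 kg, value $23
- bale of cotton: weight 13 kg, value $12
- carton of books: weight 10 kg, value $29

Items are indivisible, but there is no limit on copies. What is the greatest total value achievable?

Best value-per-unit is carton of books at 29/10, and filling with it alone uses weight 3×10=30. No mix of the others beats 3×29 = 87.

$87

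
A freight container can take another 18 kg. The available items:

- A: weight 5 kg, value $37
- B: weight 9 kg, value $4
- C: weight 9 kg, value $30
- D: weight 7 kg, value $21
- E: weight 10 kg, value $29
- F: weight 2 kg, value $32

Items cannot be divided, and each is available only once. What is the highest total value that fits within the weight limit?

$99

Check high-value combinations within 18 kg:
- A+C+F: weight 5+9+2=16, value 37+30+32=99
- A+E+F: weight 5+10+2=17, value 37+29+32=98
- A+D+F: weight 5+7+2=14, value 37+21+32=90
- C+D+F: weight 9+7+2=18, value 30+21+32=83
Best: $99.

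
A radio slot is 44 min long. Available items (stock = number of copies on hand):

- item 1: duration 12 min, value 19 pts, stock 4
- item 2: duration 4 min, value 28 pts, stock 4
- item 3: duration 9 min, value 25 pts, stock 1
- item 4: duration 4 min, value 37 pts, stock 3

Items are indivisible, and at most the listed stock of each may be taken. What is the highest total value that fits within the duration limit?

248 pts

Top feasible selections:
- 4×item 2 + 1×item 3 + 3×item 4: duration 37, value 248
- 1×item 1 + 4×item 2 + 3×item 4: duration 40, value 242
Best: 248 pts.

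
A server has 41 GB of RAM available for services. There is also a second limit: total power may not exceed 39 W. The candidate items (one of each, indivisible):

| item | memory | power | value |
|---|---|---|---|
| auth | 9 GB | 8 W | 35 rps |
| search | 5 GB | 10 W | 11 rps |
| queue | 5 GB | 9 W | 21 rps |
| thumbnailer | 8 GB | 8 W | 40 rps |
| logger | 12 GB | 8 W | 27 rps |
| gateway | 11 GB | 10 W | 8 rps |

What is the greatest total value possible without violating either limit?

123 rps

Feasible sets respecting both limits:
- auth+queue+thumbnailer+logger: memory 34, power 33, value 123
- auth+search+thumbnailer+logger: memory 34, power 34, value 113
- auth+thumbnailer+logger+gateway: memory 40, power 34, value 110
- auth+search+queue+thumbnailer: memory 27, power 35, value 107
Best: 123 rps.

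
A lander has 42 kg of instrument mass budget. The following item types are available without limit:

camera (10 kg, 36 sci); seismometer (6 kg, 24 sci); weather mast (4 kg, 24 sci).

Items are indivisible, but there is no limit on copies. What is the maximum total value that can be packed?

Best value-per-unit is weather mast at 24/4; filling with it alone gives 10×24 = 240.
Optimal mix: 1×seismometer + 9×weather mast → mass 42, value 240.

240 sci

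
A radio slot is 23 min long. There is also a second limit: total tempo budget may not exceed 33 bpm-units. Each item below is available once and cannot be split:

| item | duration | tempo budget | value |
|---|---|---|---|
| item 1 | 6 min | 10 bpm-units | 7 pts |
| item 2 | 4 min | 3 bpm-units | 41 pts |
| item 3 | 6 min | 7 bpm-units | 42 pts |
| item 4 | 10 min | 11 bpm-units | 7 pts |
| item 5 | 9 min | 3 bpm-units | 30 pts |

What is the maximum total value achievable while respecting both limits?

Feasible sets respecting both limits:
- item 2+item 3+item 5: duration 19, tempo budget 13, value 113
- item 1+item 2+item 3: duration 16, tempo budget 20, value 90
- item 2+item 3+item 4: duration 20, tempo budget 21, value 90
Best: 113 pts.

113 pts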